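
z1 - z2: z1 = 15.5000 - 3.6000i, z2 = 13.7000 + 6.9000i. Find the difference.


Real: 15.5 - 13.7 = 1.8
Imag: -3.6 - 6.9 = -10.5

1.8000 - 10.5000i


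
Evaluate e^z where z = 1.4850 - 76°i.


e^1.4850 = 4.41497
cos(-76°) = 0.24192
sin(-76°) = -0.9703
Real = 4.41497*0.24192 = 1.0681
Imag = 4.41497*(-0.9703) = -4.2838

1.0681 - 4.2838i


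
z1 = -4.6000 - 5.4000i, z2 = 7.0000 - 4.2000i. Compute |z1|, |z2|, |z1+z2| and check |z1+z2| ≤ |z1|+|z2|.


|z1| = sqrt((-4.6)^2 + (-5.4)^2) = sqrt(50.32) = 7.0937
|z2| = sqrt(7^2 + (-4.2)^2) = sqrt(66.64) = 8.1633
z1+z2 = 2.4000 - 9.6000i
|z1+z2| = sqrt(97.92) = 9.8955
|z1|+|z2| = 7.0937 + 8.1633 = 15.2570

|z1+z2| = 9.8955 ≤ |z1|+|z2| = 15.2570 (verified)


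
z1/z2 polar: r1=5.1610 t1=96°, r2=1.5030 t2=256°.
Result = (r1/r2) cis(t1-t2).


r = 5.1610 / 1.5030 = 3.4338
theta = 96° - 256° = -160° = 200° (mod 360)

3.4338 cis(200°)


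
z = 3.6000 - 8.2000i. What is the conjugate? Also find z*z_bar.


z_bar = 3.6000 + 8.2000i
z*z_bar = 3.6^2 + (-8.2)^2 = 12.96 + 67.24 = 80.2

z_bar = 3.6000 + 8.2000i, z*z_bar = 80.2


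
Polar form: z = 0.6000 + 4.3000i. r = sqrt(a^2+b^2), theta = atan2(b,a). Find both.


r = sqrt(0.36+18.49) = sqrt(18.85) = 4.3417
theta = atan2(4.3, 0.6) = 82.0565 degrees

r = 4.3417, theta = 82.0565 degrees


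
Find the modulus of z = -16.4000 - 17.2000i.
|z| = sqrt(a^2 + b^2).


|z| = sqrt((-16.4)^2 + (-17.2)^2) = sqrt(268.96 + 295.84) = sqrt(564.8) = 23.7655

|z| = 23.7655


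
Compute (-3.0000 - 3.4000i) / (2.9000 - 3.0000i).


Conjugate of z2 = 2.9000 + 3.0000i
Numerator: (-3.0000 - 3.4000i)(2.9000 + 3.0000i) = 1.5000 - 18.8600i
Denominator: 2.9^2 + (-3)^2 = 17.41
Result = (1.5000 - 18.8600i)/17.41

0.0862 - 1.0833i


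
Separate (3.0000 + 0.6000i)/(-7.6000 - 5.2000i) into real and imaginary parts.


Multiply by conjugate: (3.0000 + 0.6000i)(-7.6000 + 5.2000i) / ((-7.6)^2 + (-5.2)^2)
Numerator real = 3*(-7.6) + 0.6*(-5.2) = -25.92
Numerator imag = 0.6*(-7.6) - 3*(-5.2) = 11.04
Denominator = 84.8
Re(z) = -25.92/84.8 = -0.3057
Im(z) = 11.04/84.8 = 0.1302

Re(z) = -0.3057, Im(z) = 0.1302


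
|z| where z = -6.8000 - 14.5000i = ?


|z| = sqrt((-6.8)^2 + (-14.5)^2) = sqrt(46.24 + 210.25) = sqrt(256.49) = 16.0153

|z| = 16.0153


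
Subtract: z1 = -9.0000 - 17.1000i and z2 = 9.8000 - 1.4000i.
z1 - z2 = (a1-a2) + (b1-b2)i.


Real: -9 - 9.8 = -18.8
Imag: -17.1 + 1.4 = -15.7

-18.8000 - 15.7000i


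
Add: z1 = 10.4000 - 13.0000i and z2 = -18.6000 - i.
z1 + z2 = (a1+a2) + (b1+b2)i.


Real: 10.4 - 18.6 = -8.2
Imag: -13 - 1 = -14

-8.2000 - 14.0000i


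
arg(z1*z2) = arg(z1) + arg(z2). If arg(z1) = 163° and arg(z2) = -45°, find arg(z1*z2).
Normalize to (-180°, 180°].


arg(z1*z2) = 163° - 45° = 118°
Normalized to (-180°, 180°]: 118°

118°


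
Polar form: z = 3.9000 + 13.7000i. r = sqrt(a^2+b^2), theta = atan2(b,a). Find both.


r = sqrt(15.21+187.69) = sqrt(202.9) = 14.2443
theta = atan2(13.7, 3.9) = 74.1099 degrees

r = 14.2443, theta = 74.1099 degrees


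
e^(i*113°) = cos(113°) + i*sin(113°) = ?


cos(113°) = -0.3907
sin(113°) = 0.9205

e^(i*113°) = -0.3907 + 0.9205i


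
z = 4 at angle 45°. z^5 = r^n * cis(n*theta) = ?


r^5 = 4^5 = 1024
n*theta = 5*45° = 225° = 225° (mod 360)
a = 1024*cos(225°) = -724.0773
b = 1024*sin(225°) = -724.0773

1024 cis(225°) = -724.0773 - 724.0773i


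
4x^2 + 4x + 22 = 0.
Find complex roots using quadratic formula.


disc = 4^2 - 4*4*22 = 16 - 352 = -336
sqrt(|disc|) = sqrt(336) = 18.3303
Real part = -4/(2*4) = -0.5000
Imag part = 18.3303/(2*4) = 2.2913

-0.5000 ± 2.2913i


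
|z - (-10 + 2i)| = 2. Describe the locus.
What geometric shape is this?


|z - z0| = r is a circle with center z0 and radius r.
Center = (-10, 2), radius = 2

Circle with center (-10, 2) and radius 2


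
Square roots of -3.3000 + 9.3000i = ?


|z| = sqrt(10.89+86.49) = 9.8681
sqrt((|z|+a)/2) = sqrt((9.8681+(-3.3))/2) = sqrt(3.2841) = 1.8122
sqrt((|z|-a)/2) = sqrt((9.8681-(-3.3))/2) = sqrt(6.5841) = 2.5659

±(1.8122 + 2.5659i) i.e. 1.8122 + 2.5659i and -1.8122 - 2.5659i


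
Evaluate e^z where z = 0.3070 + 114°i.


e^0.3070 = 1.3593
cos(114°) = -0.40674
sin(114°) = 0.91355
Real = 1.3593*(-0.40674) = -0.5529
Imag = 1.3593*0.91355 = 1.2418

-0.5529 + 1.2418i


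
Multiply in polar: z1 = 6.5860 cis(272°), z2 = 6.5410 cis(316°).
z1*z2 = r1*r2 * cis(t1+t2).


r = 6.5860 * 6.5410 = 43.0790
theta = 272° + 316° = 588° = 228° (mod 360)

43.0790 cis(228°)


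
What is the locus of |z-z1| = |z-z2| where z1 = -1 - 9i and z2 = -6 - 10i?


Equal distances means the locus is the perpendicular bisector of z1 and z2.
Midpoint = ((-1+(-6))/2, (-9+(-10))/2) = (-3.5000, -9.5000)

Perpendicular bisector through (-3.5000, -9.5000)


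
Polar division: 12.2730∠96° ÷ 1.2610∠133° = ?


r = 12.2730 / 1.2610 = 9.7328
theta = 96° - 133° = -37° = 323° (mod 360)

9.7328 cis(323°)


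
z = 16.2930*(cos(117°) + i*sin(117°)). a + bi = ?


a = 16.2930*cos(117°) = 16.2930*(-0.45399) = -7.3969
b = 16.2930*sin(117°) = 16.2930*0.89101 = 14.5172

-7.3969 + 14.5172i


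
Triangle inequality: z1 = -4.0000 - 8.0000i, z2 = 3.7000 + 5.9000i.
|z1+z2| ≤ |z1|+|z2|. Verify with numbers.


|z1| = sqrt((-4)^2 + (-8)^2) = sqrt(80) = 8.9443
|z2| = sqrt(3.7^2 + 5.9^2) = sqrt(48.5) = 6.9642
z1+z2 = -0.3000 - 2.1000i
|z1+z2| = sqrt(4.5) = 2.1213
|z1|+|z2| = 8.9443 + 6.9642 = 15.9085

|z1+z2| = 2.1213 ≤ |z1|+|z2| = 15.9085 (verified)


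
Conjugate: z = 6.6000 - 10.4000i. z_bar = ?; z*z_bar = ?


z_bar = 6.6000 + 10.4000i
z*z_bar = 6.6^2 + (-10.4)^2 = 43.56 + 108.16 = 151.72

z_bar = 6.6000 + 10.4000i, z*z_bar = 151.72


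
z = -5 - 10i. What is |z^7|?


|z| = sqrt(25+100) = sqrt(125) = 11.1803
|z^7| = |z|^7 = (sqrt(125))^7 = 125^3 * sqrt(125) = 1953125*sqrt(125)

|z^7| = 1953125*sqrt(125) ≈ 21836601.3428


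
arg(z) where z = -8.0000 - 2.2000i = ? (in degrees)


Re = -8, Im = -2.2
arg = atan2(-2.2, -8) = -164.6237 degrees

arg(z) = -164.6237 degrees


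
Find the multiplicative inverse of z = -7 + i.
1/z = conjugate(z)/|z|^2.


|z|^2 = 49+1 = 50
1/z = (-7 - 1i)/50

1/z = -0.1400 - 0.0200i


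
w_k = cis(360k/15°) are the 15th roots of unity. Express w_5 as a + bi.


Angle = 360*5/15 = 120°
a = cos(120°) = -0.5000
b = sin(120°) = 0.8660

-0.5000 + 0.8660i


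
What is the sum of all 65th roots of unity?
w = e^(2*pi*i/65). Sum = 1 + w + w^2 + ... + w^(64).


The sum of all 65th roots of unity is 0.
Geometric series: (1 - w^65)/(1 - w) = (1-1)/(1-w) = 0 since w^65 = 1, w ≠ 1.
Alternatively: coefficient of z^64 in z^65 - 1 is 0.

0


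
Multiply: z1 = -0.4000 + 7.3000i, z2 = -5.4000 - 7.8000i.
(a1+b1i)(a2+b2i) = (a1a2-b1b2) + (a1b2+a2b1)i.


Real = -0.4*(-5.4) - 7.3*(-7.8) = 2.16 - (-56.94) = 59.1
Imag = -0.4*(-7.8) - (5.4)*7.3 = 3.12 - (39.42) = -36.3

59.1000 - 36.3000i


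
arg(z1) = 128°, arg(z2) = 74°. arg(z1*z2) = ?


arg(z1*z2) = 128° + 74° = 202°
Normalized to (-180°, 180°]: -158°

-158°


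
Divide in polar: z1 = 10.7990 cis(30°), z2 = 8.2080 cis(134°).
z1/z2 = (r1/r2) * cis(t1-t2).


r = 10.7990 / 8.2080 = 1.3157
theta = 30° - 134° = -104° = 256° (mod 360)

1.3157 cis(256°)


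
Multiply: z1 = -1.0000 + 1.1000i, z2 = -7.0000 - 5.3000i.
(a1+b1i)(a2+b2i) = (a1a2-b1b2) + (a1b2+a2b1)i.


Real = -1*(-7) - 1.1*(-5.3) = 7 - (-5.83) = 12.83
Imag = -1*(-5.3) - (7)*1.1 = 5.3 - (7.7) = -2.4

12.8300 - 2.4000i


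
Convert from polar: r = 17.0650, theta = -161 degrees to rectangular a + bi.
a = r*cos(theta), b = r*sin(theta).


a = 17.0650*cos(-161°) = 17.0650*(-0.94552) = -16.1353
b = 17.0650*sin(-161°) = 17.0650*(-0.325568) = -5.5558

-16.1353 - 5.5558i


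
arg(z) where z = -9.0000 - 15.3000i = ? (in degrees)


Re = -9, Im = -15.3
arg = atan2(-15.3, -9) = -120.4655 degrees

arg(z) = -120.4655 degrees


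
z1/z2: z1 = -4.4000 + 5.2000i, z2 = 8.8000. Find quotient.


Conjugate of z2 = 8.8000
Numerator: (-4.4000 + 5.2000i)(8.8000) = -38.7200 + 45.7600i
Denominator: 8.8^2 + 0^2 = 77.44
Result = (-38.7200 + 45.7600i)/77.44

-0.5000 + 0.5909i


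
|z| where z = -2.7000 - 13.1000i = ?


|z| = sqrt((-2.7)^2 + (-13.1)^2) = sqrt(7.29 + 171.61) = sqrt(178.9) = 13.3754

|z| = 13.3754


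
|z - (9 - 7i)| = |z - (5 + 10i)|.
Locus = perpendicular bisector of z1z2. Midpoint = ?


Equal distances means the locus is the perpendicular bisector of z1 and z2.
Midpoint = ((9+5)/2, (-7+10)/2) = (7.0000, 1.5000)

Perpendicular bisector through (7.0000, 1.5000)


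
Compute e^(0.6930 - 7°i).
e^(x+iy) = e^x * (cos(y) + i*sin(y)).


e^0.6930 = 1.9997
cos(-7°) = 0.99255
sin(-7°) = -0.12187
Real = 1.9997*0.99255 = 1.9848
Imag = 1.9997*(-0.12187) = -0.2437

1.9848 - 0.2437i


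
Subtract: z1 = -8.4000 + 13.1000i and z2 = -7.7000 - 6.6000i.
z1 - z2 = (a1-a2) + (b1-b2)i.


Real: -8.4 + 7.7 = -0.7
Imag: 13.1 + 6.6 = 19.7

-0.7000 + 19.7000i


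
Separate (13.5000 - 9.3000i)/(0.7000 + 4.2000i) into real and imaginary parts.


Multiply by conjugate: (13.5000 - 9.3000i)(0.7000 - 4.2000i) / (0.7^2 + 4.2^2)
Numerator real = 13.5*0.7 - (9.3)*4.2 = -29.61
Numerator imag = -9.3*0.7 - 13.5*4.2 = -63.21
Denominator = 18.13
Re(z) = -29.61/18.13 = -1.6332
Im(z) = -63.21/18.13 = -3.4865

Re(z) = -1.6332, Im(z) = -3.4865


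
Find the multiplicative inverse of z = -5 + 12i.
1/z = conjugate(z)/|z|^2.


|z|^2 = 25+144 = 169
1/z = (-5 - 12i)/169

1/z = -0.0296 - 0.0710i


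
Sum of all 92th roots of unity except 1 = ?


With w = e^(2*pi*i/92), all 92 of the 92th roots of unity w^0 = 1, w, ..., w^(91) sum to 0: 1 + w + ... + w^(91) = (1 - w^92)/(1 - w) = 0 since w^92 = 1, w ≠ 1.
Removing the root 1: w + w^2 + ... + w^(91) = 0 - 1 = -1

Sum = -1


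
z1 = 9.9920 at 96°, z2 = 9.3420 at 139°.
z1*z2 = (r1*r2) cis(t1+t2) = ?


r = 9.9920 * 9.3420 = 93.3453
theta = 96° + 139° = 235° = 235° (mod 360)

93.3453 cis(235°)


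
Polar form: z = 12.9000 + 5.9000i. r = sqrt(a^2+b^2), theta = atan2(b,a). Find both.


r = sqrt(166.41+34.81) = sqrt(201.22) = 14.1852
theta = atan2(5.9, 12.9) = 24.5777 degrees

r = 14.1852, theta = 24.5777 degrees


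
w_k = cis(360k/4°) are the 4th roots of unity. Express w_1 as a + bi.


Angle = 360*1/4 = 90°
a = cos(90°) = 0
b = sin(90°) = 1.0000

0 + 1.0000i


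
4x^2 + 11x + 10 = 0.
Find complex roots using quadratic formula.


disc = 11^2 - 4*4*10 = 121 - 160 = -39
sqrt(|disc|) = sqrt(39) = 6.2450
Real part = -11/(2*4) = -1.3750
Imag part = 6.2450/(2*4) = 0.7806

-1.3750 ± 0.7806i


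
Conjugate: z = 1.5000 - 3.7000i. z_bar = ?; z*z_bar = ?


z_bar = 1.5000 + 3.7000i
z*z_bar = 1.5^2 + (-3.7)^2 = 2.25 + 13.69 = 15.94

z_bar = 1.5000 + 3.7000i, z*z_bar = 15.94


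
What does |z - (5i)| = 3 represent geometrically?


|z - z0| = r is a circle with center z0 and radius r.
Center = (0, 5), radius = 3

Circle with center (0, 5) and radius 3


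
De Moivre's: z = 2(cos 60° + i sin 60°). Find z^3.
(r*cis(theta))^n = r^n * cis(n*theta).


r^3 = 2^3 = 8
n*theta = 3*60° = 180° = 180° (mod 360)
a = 8*cos(180°) = -8.0000
b = 8*sin(180°) = 0

8 cis(180°) = -8.0000 + 0i


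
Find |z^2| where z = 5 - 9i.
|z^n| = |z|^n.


|z| = sqrt(25+81) = sqrt(106) = 10.2956
|z^2| = |z|^2 = (sqrt(106))^2 = 106

|z^2| = 106


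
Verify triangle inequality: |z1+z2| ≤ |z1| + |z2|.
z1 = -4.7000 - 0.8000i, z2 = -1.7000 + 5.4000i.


|z1| = sqrt((-4.7)^2 + (-0.8)^2) = sqrt(22.73) = 4.7676
|z2| = sqrt((-1.7)^2 + 5.4^2) = sqrt(32.05) = 5.6613
z1+z2 = -6.4000 + 4.6000i
|z1+z2| = sqrt(62.12) = 7.8816
|z1|+|z2| = 4.7676 + 5.6613 = 10.4289

|z1+z2| = 7.8816 ≤ |z1|+|z2| = 10.4289 (verified)


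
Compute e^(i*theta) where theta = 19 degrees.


cos(19°) = 0.9455
sin(19°) = 0.3256

e^(i*19°) = 0.9455 + 0.3256i


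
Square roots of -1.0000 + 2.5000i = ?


|z| = sqrt(1+6.25) = 2.6926
sqrt((|z|+a)/2) = sqrt((2.6926+(-1))/2) = sqrt(0.8463) = 0.9199
sqrt((|z|-a)/2) = sqrt((2.6926-(-1))/2) = sqrt(1.8463) = 1.3588

±(0.9199 + 1.3588i) i.e. 0.9199 + 1.3588i and -0.9199 - 1.3588i


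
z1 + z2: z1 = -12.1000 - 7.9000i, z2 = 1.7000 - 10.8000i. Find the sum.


Real: -12.1 + 1.7 = -10.4
Imag: -7.9 - 10.8 = -18.7

-10.4000 - 18.7000i


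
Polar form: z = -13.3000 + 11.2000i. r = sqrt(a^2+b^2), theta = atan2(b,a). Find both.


r = sqrt(176.89+125.44) = sqrt(302.33) = 17.3876
theta = atan2(11.2, -13.3) = 139.8991 degrees

r = 17.3876, theta = 139.8991 degrees


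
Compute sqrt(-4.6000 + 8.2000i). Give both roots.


|z| = sqrt(21.16+67.24) = 9.4021
sqrt((|z|+a)/2) = sqrt((9.4021+(-4.6))/2) = sqrt(2.4011) = 1.5495
sqrt((|z|-a)/2) = sqrt((9.4021-(-4.6))/2) = sqrt(7.0011) = 2.6460

±(1.5495 + 2.6460i) i.e. 1.5495 + 2.6460i and -1.5495 - 2.6460i


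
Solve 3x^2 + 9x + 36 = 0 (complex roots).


disc = 9^2 - 4*3*36 = 81 - 432 = -351
sqrt(|disc|) = sqrt(351) = 18.7350
Real part = -9/(2*3) = -1.5000
Imag part = 18.7350/(2*3) = 3.1225

-1.5000 ± 3.1225i


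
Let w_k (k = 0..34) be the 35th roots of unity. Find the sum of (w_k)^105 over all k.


The roots are w_k = w^k with w = e^(2*pi*i/35), and (w^k)^105 = (w^105)^k.
So S = 1 + u + u^2 + ... + u^(34) with u = w^105.
105 = 3*35 + 0, so 105 is a multiple of 35 and u = (w^35)^3 = 1.
Every one of the 35 terms equals 1: S = 35

S = 35


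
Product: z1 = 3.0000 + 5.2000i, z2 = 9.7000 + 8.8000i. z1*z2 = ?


Real = 3*9.7 - 5.2*8.8 = 29.1 - 45.76 = -16.66
Imag = 3*8.8 + 9.7*5.2 = 26.4 + 50.44 = 76.84

-16.6600 + 76.8400i


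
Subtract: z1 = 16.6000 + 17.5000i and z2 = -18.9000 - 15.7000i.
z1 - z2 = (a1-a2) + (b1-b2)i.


Real: 16.6 + 18.9 = 35.5
Imag: 17.5 + 15.7 = 33.2

35.5000 + 33.2000i


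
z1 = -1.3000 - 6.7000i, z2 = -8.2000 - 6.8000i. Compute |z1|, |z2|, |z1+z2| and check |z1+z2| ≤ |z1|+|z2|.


|z1| = sqrt((-1.3)^2 + (-6.7)^2) = sqrt(46.58) = 6.8250
|z2| = sqrt((-8.2)^2 + (-6.8)^2) = sqrt(113.48) = 10.6527
z1+z2 = -9.5000 - 13.5000i
|z1+z2| = sqrt(272.5) = 16.5076
|z1|+|z2| = 6.8250 + 10.6527 = 17.4777

|z1+z2| = 16.5076 ≤ |z1|+|z2| = 17.4777 (verified)


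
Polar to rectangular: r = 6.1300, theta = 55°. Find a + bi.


a = 6.1300*cos(55°) = 6.1300*0.57358 = 3.5160
b = 6.1300*sin(55°) = 6.1300*0.81915 = 5.0214

3.5160 + 5.0214i


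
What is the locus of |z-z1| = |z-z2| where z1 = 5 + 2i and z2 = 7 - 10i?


Equal distances means the locus is the perpendicular bisector of z1 and z2.
Midpoint = ((5+7)/2, (2+(-10))/2) = (6.0000, -4.0000)

Perpendicular bisector through (6.0000, -4.0000)


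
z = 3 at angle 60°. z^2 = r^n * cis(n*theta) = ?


r^2 = 3^2 = 9
n*theta = 2*60° = 120° = 120° (mod 360)
a = 9*cos(120°) = -4.5000
b = 9*sin(120°) = 7.7942

9 cis(120°) = -4.5000 + 7.7942i


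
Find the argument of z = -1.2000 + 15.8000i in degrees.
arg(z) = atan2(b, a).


Re = -1.2, Im = 15.8
arg = atan2(15.8, -1.2) = 94.3432 degrees

arg(z) = 94.3432 degrees


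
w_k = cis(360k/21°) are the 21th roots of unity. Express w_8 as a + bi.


Angle = 360*8/21 = 137.1429°
a = cos(137.1429°) = -0.7331
b = sin(137.1429°) = 0.6802

-0.7331 + 0.6802i


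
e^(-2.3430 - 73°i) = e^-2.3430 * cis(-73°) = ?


e^-2.3430 = 0.0960
cos(-73°) = 0.2924
sin(-73°) = -0.9563
Real = 0.0960*0.2924 = 0.0281
Imag = 0.0960*(-0.9563) = -0.0918

0.0281 - 0.0918i


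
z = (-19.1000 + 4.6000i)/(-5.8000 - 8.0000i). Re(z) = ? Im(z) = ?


Multiply by conjugate: (-19.1000 + 4.6000i)(-5.8000 + 8.0000i) / ((-5.8)^2 + (-8)^2)
Numerator real = -19.1*(-5.8) + 4.6*(-8) = 73.98
Numerator imag = 4.6*(-5.8) - (-19.1)*(-8) = -179.48
Denominator = 97.64
Re(z) = 73.98/97.64 = 0.7577
Im(z) = -179.48/97.64 = -1.8382

Re(z) = 0.7577, Im(z) = -1.8382


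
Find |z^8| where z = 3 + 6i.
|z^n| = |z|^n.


|z| = sqrt(9+36) = sqrt(45) = 6.7082
|z^8| = |z|^8 = (sqrt(45))^8 = 45^4 = 4100625

|z^8| = 4100625


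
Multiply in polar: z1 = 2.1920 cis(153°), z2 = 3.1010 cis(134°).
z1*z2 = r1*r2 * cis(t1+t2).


r = 2.1920 * 3.1010 = 6.7974
theta = 153° + 134° = 287° = 287° (mod 360)

6.7974 cis(287°)


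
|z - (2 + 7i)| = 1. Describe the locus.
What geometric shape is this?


|z - z0| = r is a circle with center z0 and radius r.
Center = (2, 7), radius = 1

Circle with center (2, 7) and radius 1


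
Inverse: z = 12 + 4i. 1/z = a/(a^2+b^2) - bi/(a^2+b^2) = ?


|z|^2 = 144+16 = 160
1/z = (12 - 4i)/160

1/z = 0.0750 - 0.0250i


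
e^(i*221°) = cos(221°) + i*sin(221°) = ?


cos(221°) = -0.7547
sin(221°) = -0.6561

e^(i*221°) = -0.7547 - 0.6561i


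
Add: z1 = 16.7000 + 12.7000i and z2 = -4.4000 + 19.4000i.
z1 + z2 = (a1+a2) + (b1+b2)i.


Real: 16.7 - 4.4 = 12.3
Imag: 12.7 + 19.4 = 32.1

12.3000 + 32.1000i


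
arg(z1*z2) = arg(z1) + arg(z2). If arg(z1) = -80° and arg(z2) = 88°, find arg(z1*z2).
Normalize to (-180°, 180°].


arg(z1*z2) = -80° + 88° = 8°
Normalized to (-180°, 180°]: 8°

8°


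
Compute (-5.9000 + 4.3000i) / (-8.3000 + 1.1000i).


Conjugate of z2 = -8.3000 - 1.1000i
Numerator: (-5.9000 + 4.3000i)(-8.3000 - 1.1000i) = 53.7000 - 29.2000i
Denominator: (-8.3)^2 + 1.1^2 = 70.1
Result = (53.7000 - 29.2000i)/70.1

0.7660 - 0.4165i


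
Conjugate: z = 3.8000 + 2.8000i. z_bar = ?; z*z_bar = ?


z_bar = 3.8000 - 2.8000i
z*z_bar = 3.8^2 + 2.8^2 = 14.44 + 7.84 = 22.28

z_bar = 3.8000 - 2.8000i, z*z_bar = 22.28


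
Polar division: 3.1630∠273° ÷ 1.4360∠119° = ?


r = 3.1630 / 1.4360 = 2.2026
theta = 273° - 119° = 154° = 154° (mod 360)

2.2026 cis(154°)


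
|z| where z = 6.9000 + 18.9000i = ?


|z| = sqrt(6.9^2 + 18.9^2) = sqrt(47.61 + 357.21) = sqrt(404.82) = 20.1201

|z| = 20.1201


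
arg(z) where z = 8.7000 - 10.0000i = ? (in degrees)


Re = 8.7, Im = -10
arg = atan2(-10, 8.7) = -48.9767 degrees

arg(z) = -48.9767 degrees


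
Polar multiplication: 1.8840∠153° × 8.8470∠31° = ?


r = 1.8840 * 8.8470 = 16.6677
theta = 153° + 31° = 184° = 184° (mod 360)

16.6677 cis(184°)


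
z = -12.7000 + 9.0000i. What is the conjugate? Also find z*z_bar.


z_bar = -12.7000 - 9.0000i
z*z_bar = (-12.7)^2 + 9^2 = 161.29 + 81 = 242.29

z_bar = -12.7000 - 9.0000i, z*z_bar = 242.29


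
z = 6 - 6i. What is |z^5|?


|z| = sqrt(36+36) = sqrt(72) = 8.4853
|z^5| = |z|^5 = (sqrt(72))^5 = 72^2 * sqrt(72) = 5184*sqrt(72)

|z^5| = 5184*sqrt(72) ≈ 43987.6986


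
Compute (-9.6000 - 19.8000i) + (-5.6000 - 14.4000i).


Real: -9.6 - 5.6 = -15.2
Imag: -19.8 - 14.4 = -34.2

-15.2000 - 34.2000i


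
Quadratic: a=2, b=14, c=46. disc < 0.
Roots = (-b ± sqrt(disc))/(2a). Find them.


disc = 14^2 - 4*2*46 = 196 - 368 = -172
sqrt(|disc|) = sqrt(172) = 13.1149
Real part = -14/(2*2) = -3.5000
Imag part = 13.1149/(2*2) = 3.2787

-3.5000 ± 3.2787i


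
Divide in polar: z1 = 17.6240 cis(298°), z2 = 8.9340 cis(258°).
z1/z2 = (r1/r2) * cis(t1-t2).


r = 17.6240 / 8.9340 = 1.9727
theta = 298° - 258° = 40° = 40° (mod 360)

1.9727 cis(40°)


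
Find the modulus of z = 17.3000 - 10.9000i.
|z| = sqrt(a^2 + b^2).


|z| = sqrt(17.3^2 + (-10.9)^2) = sqrt(299.29 + 118.81) = sqrt(418.1) = 20.4475

|z| = 20.4475


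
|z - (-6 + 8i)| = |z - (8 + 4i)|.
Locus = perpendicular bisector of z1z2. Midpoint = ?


Equal distances means the locus is the perpendicular bisector of z1 and z2.
Midpoint = ((-6+8)/2, (8+4)/2) = (1.0000, 6.0000)

Perpendicular bisector through (1.0000, 6.0000)


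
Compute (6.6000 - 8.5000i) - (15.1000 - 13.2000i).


Real: 6.6 - 15.1 = -8.5
Imag: -8.5 + 13.2 = 4.7

-8.5000 + 4.7000i


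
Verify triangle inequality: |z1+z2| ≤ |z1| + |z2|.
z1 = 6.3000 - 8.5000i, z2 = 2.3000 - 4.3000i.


|z1| = sqrt(6.3^2 + (-8.5)^2) = sqrt(111.94) = 10.5802
|z2| = sqrt(2.3^2 + (-4.3)^2) = sqrt(23.78) = 4.8765
z1+z2 = 8.6000 - 12.8000i
|z1+z2| = sqrt(237.8) = 15.4208
|z1|+|z2| = 10.5802 + 4.8765 = 15.4567

|z1+z2| = 15.4208 ≤ |z1|+|z2| = 15.4567 (verified)


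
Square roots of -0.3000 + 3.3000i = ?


|z| = sqrt(0.09+10.89) = 3.3136
sqrt((|z|+a)/2) = sqrt((3.3136+(-0.3))/2) = sqrt(1.5068) = 1.2275
sqrt((|z|-a)/2) = sqrt((3.3136-(-0.3))/2) = sqrt(1.8068) = 1.3442

±(1.2275 + 1.3442i) i.e. 1.2275 + 1.3442i and -1.2275 - 1.3442i


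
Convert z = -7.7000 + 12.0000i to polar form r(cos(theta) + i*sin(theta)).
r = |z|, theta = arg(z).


r = sqrt(59.29+144) = sqrt(203.29) = 14.2580
theta = atan2(12, -7.7) = 122.6869 degrees

r = 14.2580, theta = 122.6869 degrees


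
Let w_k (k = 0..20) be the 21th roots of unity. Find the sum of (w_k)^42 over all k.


The roots are w_k = w^k with w = e^(2*pi*i/21), and (w^k)^42 = (w^42)^k.
So S = 1 + u + u^2 + ... + u^(20) with u = w^42.
42 = 2*21 + 0, so 42 is a multiple of 21 and u = (w^21)^2 = 1.
Every one of the 21 terms equals 1: S = 21

S = 21


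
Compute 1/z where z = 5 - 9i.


|z|^2 = 25+81 = 106
1/z = (5 + 9i)/106

1/z = 0.0472 + 0.0849i


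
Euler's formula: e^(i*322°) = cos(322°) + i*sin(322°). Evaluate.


cos(322°) = 0.7880
sin(322°) = -0.6157

e^(i*322°) = 0.7880 - 0.6157i


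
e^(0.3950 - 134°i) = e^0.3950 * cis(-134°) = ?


e^0.3950 = 1.48438
cos(-134°) = -0.69466
sin(-134°) = -0.71934
Real = 1.48438*(-0.69466) = -1.0311
Imag = 1.48438*(-0.71934) = -1.0678

-1.0311 - 1.0678i


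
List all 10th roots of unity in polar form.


The 10th roots of unity are cis(360k/10°) for k=0..9
Angle step = 360/10 = 36°
Primitive root: cis(36°)
Primitive root = 0.8090 + 0.5878i

10 roots at angles: 0°, 36°, 72°, 108°, 144°, 180°, 216°, 252°, 288°, 324°


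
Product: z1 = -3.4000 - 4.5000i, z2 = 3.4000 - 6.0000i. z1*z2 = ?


Real = -3.4*3.4 - (-4.5)*(-6) = -11.56 - 27 = -38.56
Imag = -3.4*(-6) + 3.4*(-4.5) = 20.4 - (15.3) = 5.1

-38.5600 + 5.1000i


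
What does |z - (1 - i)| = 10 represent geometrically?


|z - z0| = r is a circle with center z0 and radius r.
Center = (1, -1), radius = 10

Circle with center (1, -1) and radius 10


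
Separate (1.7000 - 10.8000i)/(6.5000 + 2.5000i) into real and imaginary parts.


Multiply by conjugate: (1.7000 - 10.8000i)(6.5000 - 2.5000i) / (6.5^2 + 2.5^2)
Numerator real = 1.7*6.5 - (10.8)*2.5 = -15.95
Numerator imag = -10.8*6.5 - 1.7*2.5 = -74.45
Denominator = 48.5
Re(z) = -15.95/48.5 = -0.3289
Im(z) = -74.45/48.5 = -1.5351

Re(z) = -0.3289, Im(z) = -1.5351


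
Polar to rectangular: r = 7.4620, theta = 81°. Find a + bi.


a = 7.4620*cos(81°) = 7.4620*0.15643 = 1.1673
b = 7.4620*sin(81°) = 7.4620*0.98769 = 7.3701

1.1673 + 7.3701i


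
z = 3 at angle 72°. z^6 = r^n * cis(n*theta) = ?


r^6 = 3^6 = 729
n*theta = 6*72° = 432° = 72° (mod 360)
a = 729*cos(72°) = 225.2734
b = 729*sin(72°) = 693.3202

729 cis(72°) = 225.2734 + 693.3202i


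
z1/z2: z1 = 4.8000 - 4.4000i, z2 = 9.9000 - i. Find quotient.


Conjugate of z2 = 9.9000 + i
Numerator: (4.8000 - 4.4000i)(9.9000 + i) = 51.9200 - 38.7600i
Denominator: 9.9^2 + (-1)^2 = 99.01
Result = (51.9200 - 38.7600i)/99.01

0.5244 - 0.3915i


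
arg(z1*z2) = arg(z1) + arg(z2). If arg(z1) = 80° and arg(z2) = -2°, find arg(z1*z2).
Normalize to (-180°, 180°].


arg(z1*z2) = 80° - 2° = 78°
Normalized to (-180°, 180°]: 78°

78°


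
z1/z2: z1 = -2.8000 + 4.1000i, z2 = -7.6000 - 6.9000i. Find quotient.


Conjugate of z2 = -7.6000 + 6.9000i
Numerator: (-2.8000 + 4.1000i)(-7.6000 + 6.9000i) = -7.0100 - 50.4800i
Denominator: (-7.6)^2 + (-6.9)^2 = 105.37
Result = (-7.0100 - 50.4800i)/105.37

-0.0665 - 0.4791i


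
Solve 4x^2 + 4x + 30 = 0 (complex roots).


disc = 4^2 - 4*4*30 = 16 - 480 = -464
sqrt(|disc|) = sqrt(464) = 21.5407
Real part = -4/(2*4) = -0.5000
Imag part = 21.5407/(2*4) = 2.6926

-0.5000 ± 2.6926i


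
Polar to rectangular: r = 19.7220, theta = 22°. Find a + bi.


a = 19.7220*cos(22°) = 19.7220*0.927184 = 18.2859
b = 19.7220*sin(22°) = 19.7220*0.374607 = 7.3880

18.2859 + 7.3880i


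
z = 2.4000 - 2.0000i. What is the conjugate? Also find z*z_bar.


z_bar = 2.4000 + 2.0000i
z*z_bar = 2.4^2 + (-2)^2 = 5.76 + 4 = 9.76

z_bar = 2.4000 + 2.0000i, z*z_bar = 9.76


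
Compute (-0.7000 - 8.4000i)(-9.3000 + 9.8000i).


Real = -0.7*(-9.3) - (-8.4)*9.8 = 6.51 - (-82.32) = 88.83
Imag = -0.7*9.8 - (9.3)*(-8.4) = -6.86 + 78.12 = 71.26

88.8300 + 71.2600i


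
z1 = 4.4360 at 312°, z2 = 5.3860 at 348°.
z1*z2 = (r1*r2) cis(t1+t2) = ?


r = 4.4360 * 5.3860 = 23.8923
theta = 312° + 348° = 660° = 300° (mod 360)

23.8923 cis(300°)


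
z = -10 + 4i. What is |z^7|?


|z| = sqrt(100+16) = sqrt(116) = 10.7703
|z^7| = |z|^7 = (sqrt(116))^7 = 116^3 * sqrt(116) = 1560896*sqrt(116)

|z^7| = 1560896*sqrt(116) ≈ 16811364.4136


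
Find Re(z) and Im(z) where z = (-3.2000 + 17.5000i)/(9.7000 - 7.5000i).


Multiply by conjugate: (-3.2000 + 17.5000i)(9.7000 + 7.5000i) / (9.7^2 + (-7.5)^2)
Numerator real = -3.2*9.7 + 17.5*(-7.5) = -162.29
Numerator imag = 17.5*9.7 - (-3.2)*(-7.5) = 145.75
Denominator = 150.34
Re(z) = -162.29/150.34 = -1.0795
Im(z) = 145.75/150.34 = 0.9695

Re(z) = -1.0795, Im(z) = 0.9695


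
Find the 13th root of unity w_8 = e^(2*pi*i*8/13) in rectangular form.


Angle = 360*8/13 = 221.5385°
a = cos(221.5385°) = -0.7485
b = sin(221.5385°) = -0.6631

-0.7485 - 0.6631i


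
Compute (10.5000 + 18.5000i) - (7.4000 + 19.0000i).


Real: 10.5 - 7.4 = 3.1
Imag: 18.5 - 19 = -0.5

3.1000 - 0.5000i


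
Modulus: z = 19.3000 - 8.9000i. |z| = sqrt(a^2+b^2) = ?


|z| = sqrt(19.3^2 + (-8.9)^2) = sqrt(372.49 + 79.21) = sqrt(451.7) = 21.2532

|z| = 21.2532


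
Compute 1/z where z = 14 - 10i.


|z|^2 = 196+100 = 296
1/z = (14 + 10i)/296

1/z = 0.0473 + 0.0338i


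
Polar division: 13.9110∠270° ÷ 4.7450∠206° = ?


r = 13.9110 / 4.7450 = 2.9317
theta = 270° - 206° = 64° = 64° (mod 360)

2.9317 cis(64°)


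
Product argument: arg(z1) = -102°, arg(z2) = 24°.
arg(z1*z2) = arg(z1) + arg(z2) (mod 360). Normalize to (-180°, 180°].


arg(z1*z2) = -102° + 24° = -78°
Normalized to (-180°, 180°]: -78°

-78°


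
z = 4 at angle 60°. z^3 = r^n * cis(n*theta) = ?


r^3 = 4^3 = 64
n*theta = 3*60° = 180° = 180° (mod 360)
a = 64*cos(180°) = -64.0000
b = 64*sin(180°) = 0

64 cis(180°) = -64.0000 + 0i


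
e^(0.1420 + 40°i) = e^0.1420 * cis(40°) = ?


e^0.1420 = 1.1526
cos(40°) = 0.766
sin(40°) = 0.6428
Real = 1.1526*0.766 = 0.8829
Imag = 1.1526*0.6428 = 0.7409

0.8829 + 0.7409i


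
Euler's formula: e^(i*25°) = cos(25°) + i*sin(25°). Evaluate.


cos(25°) = 0.9063
sin(25°) = 0.4226

e^(i*25°) = 0.9063 + 0.4226i


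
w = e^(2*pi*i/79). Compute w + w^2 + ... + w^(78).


With w = e^(2*pi*i/79), all 79 of the 79th roots of unity w^0 = 1, w, ..., w^(78) sum to 0: 1 + w + ... + w^(78) = (1 - w^79)/(1 - w) = 0 since w^79 = 1, w ≠ 1.
Removing the root 1: w + w^2 + ... + w^(78) = 0 - 1 = -1

Sum = -1


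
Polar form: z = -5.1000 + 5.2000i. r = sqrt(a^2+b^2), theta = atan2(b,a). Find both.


r = sqrt(26.01+27.04) = sqrt(53.05) = 7.2835
theta = atan2(5.2, -5.1) = 134.4437 degrees

r = 7.2835, theta = 134.4437 degrees


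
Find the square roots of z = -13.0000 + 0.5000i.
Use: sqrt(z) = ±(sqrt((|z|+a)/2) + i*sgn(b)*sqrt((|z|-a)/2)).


|z| = sqrt(169+0.25) = 13.0096
sqrt((|z|+a)/2) = sqrt((13.0096+(-13))/2) = sqrt(0.0048) = 0.0693
sqrt((|z|-a)/2) = sqrt((13.0096-(-13))/2) = sqrt(13.0048) = 3.6062

±(0.0693 + 3.6062i) i.e. 0.0693 + 3.6062i and -0.0693 - 3.6062i


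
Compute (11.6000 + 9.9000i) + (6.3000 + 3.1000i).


Real: 11.6 + 6.3 = 17.9
Imag: 9.9 + 3.1 = 13

17.9000 + 13.0000i


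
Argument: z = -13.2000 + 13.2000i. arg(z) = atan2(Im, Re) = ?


Re = -13.2, Im = 13.2
arg = atan2(13.2, -13.2) = 135.0000 degrees

arg(z) = 135.0000 degrees


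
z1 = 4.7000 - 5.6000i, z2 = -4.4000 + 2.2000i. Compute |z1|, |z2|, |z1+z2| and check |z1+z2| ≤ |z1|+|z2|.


|z1| = sqrt(4.7^2 + (-5.6)^2) = sqrt(53.45) = 7.3110
|z2| = sqrt((-4.4)^2 + 2.2^2) = sqrt(24.2) = 4.9193
z1+z2 = 0.3000 - 3.4000i
|z1+z2| = sqrt(11.65) = 3.4132
|z1|+|z2| = 7.3110 + 4.9193 = 12.2303

|z1+z2| = 3.4132 ≤ |z1|+|z2| = 12.2303 (verified)


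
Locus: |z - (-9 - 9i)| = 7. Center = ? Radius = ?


|z - z0| = r is a circle with center z0 and radius r.
Center = (-9, -9), radius = 7

Circle with center (-9, -9) and radius 7


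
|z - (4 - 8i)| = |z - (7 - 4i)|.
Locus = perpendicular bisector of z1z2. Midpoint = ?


Equal distances means the locus is the perpendicular bisector of z1 and z2.
Midpoint = ((4+7)/2, (-8+(-4))/2) = (5.5000, -6.0000)

Perpendicular bisector through (5.5000, -6.0000)


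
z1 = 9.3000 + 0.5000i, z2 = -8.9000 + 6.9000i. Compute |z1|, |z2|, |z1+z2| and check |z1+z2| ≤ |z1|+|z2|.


|z1| = sqrt(9.3^2 + 0.5^2) = sqrt(86.74) = 9.3134
|z2| = sqrt((-8.9)^2 + 6.9^2) = sqrt(126.82) = 11.2614
z1+z2 = 0.4000 + 7.4000i
|z1+z2| = sqrt(54.92) = 7.4108
|z1|+|z2| = 9.3134 + 11.2614 = 20.5748

|z1+z2| = 7.4108 ≤ |z1|+|z2| = 20.5748 (verified)


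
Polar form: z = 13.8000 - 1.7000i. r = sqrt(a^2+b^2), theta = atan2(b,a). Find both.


r = sqrt(190.44+2.89) = sqrt(193.33) = 13.9043
theta = atan2(-1.7, 13.8) = -7.0228 degrees

r = 13.9043, theta = -7.0228 degrees


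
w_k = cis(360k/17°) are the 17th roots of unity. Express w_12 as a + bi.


Angle = 360*12/17 = 254.1176°
a = cos(254.1176°) = -0.2737
b = sin(254.1176°) = -0.9618

-0.2737 - 0.9618i


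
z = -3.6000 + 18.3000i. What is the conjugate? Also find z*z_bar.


z_bar = -3.6000 - 18.3000i
z*z_bar = (-3.6)^2 + 18.3^2 = 12.96 + 334.89 = 347.85

z_bar = -3.6000 - 18.3000i, z*z_bar = 347.85


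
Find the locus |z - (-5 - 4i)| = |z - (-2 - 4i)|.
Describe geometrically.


Equal distances means the locus is the perpendicular bisector of z1 and z2.
Midpoint = ((-5+(-2))/2, (-4+(-4))/2) = (-3.5000, -4.0000)

Perpendicular bisector through (-3.5000, -4.0000)


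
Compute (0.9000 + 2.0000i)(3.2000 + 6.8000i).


Real = 0.9*3.2 - 2*6.8 = 2.88 - 13.6 = -10.72
Imag = 0.9*6.8 + 3.2*2 = 6.12 + 6.4 = 12.52

-10.7200 + 12.5200i


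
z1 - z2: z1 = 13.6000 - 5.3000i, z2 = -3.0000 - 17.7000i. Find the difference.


Real: 13.6 + 3 = 16.6
Imag: -5.3 + 17.7 = 12.4

16.6000 + 12.4000i


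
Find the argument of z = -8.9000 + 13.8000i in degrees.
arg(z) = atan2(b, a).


Re = -8.9, Im = 13.8
arg = atan2(13.8, -8.9) = 122.8191 degrees

arg(z) = 122.8191 degrees


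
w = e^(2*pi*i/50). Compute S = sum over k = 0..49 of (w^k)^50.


The roots are w_k = w^k with w = e^(2*pi*i/50), and (w^k)^50 = (w^50)^k.
So S = 1 + u + u^2 + ... + u^(49) with u = w^50.
50 = 1*50 + 0, so 50 is a multiple of 50 and u = (w^50)^1 = 1.
Every one of the 50 terms equals 1: S = 50

S = 50


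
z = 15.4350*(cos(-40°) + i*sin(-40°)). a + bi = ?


a = 15.4350*cos(-40°) = 15.4350*0.766044 = 11.8239
b = 15.4350*sin(-40°) = 15.4350*(-0.642788) = -9.9214

11.8239 - 9.9214i


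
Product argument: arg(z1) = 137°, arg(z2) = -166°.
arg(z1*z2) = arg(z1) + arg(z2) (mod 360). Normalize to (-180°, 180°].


arg(z1*z2) = 137° - 166° = -29°
Normalized to (-180°, 180°]: -29°

-29°


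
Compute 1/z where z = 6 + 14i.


|z|^2 = 36+196 = 232
1/z = (6 - 14i)/232

1/z = 0.0259 - 0.0603i


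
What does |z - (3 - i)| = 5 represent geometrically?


|z - z0| = r is a circle with center z0 and radius r.
Center = (3, -1), radius = 5

Circle with center (3, -1) and radius 5


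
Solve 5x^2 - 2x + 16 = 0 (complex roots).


disc = (-2)^2 - 4*5*16 = 4 - 320 = -316
sqrt(|disc|) = sqrt(316) = 17.7764
Real part = 2/(2*5) = 0.2000
Imag part = 17.7764/(2*5) = 1.7776

0.2000 ± 1.7776i


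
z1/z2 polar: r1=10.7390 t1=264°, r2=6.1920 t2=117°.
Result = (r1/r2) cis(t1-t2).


r = 10.7390 / 6.1920 = 1.7343
theta = 264° - 117° = 147° = 147° (mod 360)

1.7343 cis(147°)


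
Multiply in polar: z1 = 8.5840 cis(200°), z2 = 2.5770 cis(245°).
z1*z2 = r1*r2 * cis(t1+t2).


r = 8.5840 * 2.5770 = 22.1210
theta = 200° + 245° = 445° = 85° (mod 360)

22.1210 cis(85°)


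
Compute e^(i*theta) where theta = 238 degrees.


cos(238°) = -0.5299
sin(238°) = -0.8480

e^(i*238°) = -0.5299 - 0.8480i


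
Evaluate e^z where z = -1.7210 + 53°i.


e^-1.7210 = 0.1789
cos(53°) = 0.6018
sin(53°) = 0.7986
Real = 0.1789*0.6018 = 0.1077
Imag = 0.1789*0.7986 = 0.1429

0.1077 + 0.1429i


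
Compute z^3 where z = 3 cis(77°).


r^3 = 3^3 = 27
n*theta = 3*77° = 231° = 231° (mod 360)
a = 27*cos(231°) = -16.9917
b = 27*sin(231°) = -20.9829

27 cis(231°) = -16.9917 - 20.9829i


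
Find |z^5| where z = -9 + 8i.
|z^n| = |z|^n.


|z| = sqrt(81+64) = sqrt(145) = 12.0416
|z^5| = |z|^5 = (sqrt(145))^5 = 145^2 * sqrt(145) = 21025*sqrt(145)

|z^5| = 21025*sqrt(145) ≈ 253174.5260


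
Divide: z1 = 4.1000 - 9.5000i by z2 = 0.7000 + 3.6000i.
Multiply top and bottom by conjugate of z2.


Conjugate of z2 = 0.7000 - 3.6000i
Numerator: (4.1000 - 9.5000i)(0.7000 - 3.6000i) = -31.3300 - 21.4100i
Denominator: 0.7^2 + 3.6^2 = 13.45
Result = (-31.3300 - 21.4100i)/13.45

-2.3294 - 1.5918i


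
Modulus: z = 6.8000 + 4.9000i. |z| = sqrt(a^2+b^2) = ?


|z| = sqrt(6.8^2 + 4.9^2) = sqrt(46.24 + 24.01) = sqrt(70.25) = 8.3815

|z| = 8.3815


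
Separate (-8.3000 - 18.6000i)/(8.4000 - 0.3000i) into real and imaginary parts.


Multiply by conjugate: (-8.3000 - 18.6000i)(8.4000 + 0.3000i) / (8.4^2 + (-0.3)^2)
Numerator real = -8.3*8.4 - (18.6)*(-0.3) = -64.14
Numerator imag = -18.6*8.4 - (-8.3)*(-0.3) = -158.73
Denominator = 70.65
Re(z) = -64.14/70.65 = -0.9079
Im(z) = -158.73/70.65 = -2.2467

Re(z) = -0.9079, Im(z) = -2.2467


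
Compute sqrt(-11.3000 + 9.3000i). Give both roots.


|z| = sqrt(127.69+86.49) = 14.6349
sqrt((|z|+a)/2) = sqrt((14.6349+(-11.3))/2) = sqrt(1.6674) = 1.2913
sqrt((|z|-a)/2) = sqrt((14.6349-(-11.3))/2) = sqrt(12.9674) = 3.6010

±(1.2913 + 3.6010i) i.e. 1.2913 + 3.6010i and -1.2913 - 3.6010i


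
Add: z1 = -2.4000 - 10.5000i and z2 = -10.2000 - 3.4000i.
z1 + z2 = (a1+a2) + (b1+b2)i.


Real: -2.4 - 10.2 = -12.6
Imag: -10.5 - 3.4 = -13.9

-12.6000 - 13.9000i


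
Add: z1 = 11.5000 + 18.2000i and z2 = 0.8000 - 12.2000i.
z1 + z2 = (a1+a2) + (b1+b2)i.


Real: 11.5 + 0.8 = 12.3
Imag: 18.2 - 12.2 = 6

12.3000 + 6.0000i


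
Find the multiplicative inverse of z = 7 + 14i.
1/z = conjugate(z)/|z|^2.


|z|^2 = 49+196 = 245
1/z = (7 - 14i)/245

1/z = 0.0286 - 0.0571i


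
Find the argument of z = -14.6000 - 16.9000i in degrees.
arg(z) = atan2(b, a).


Re = -14.6, Im = -16.9
arg = atan2(-16.9, -14.6) = -130.8239 degrees

arg(z) = -130.8239 degrees


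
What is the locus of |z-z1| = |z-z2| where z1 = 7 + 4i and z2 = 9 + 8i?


Equal distances means the locus is the perpendicular bisector of z1 and z2.
Midpoint = ((7+9)/2, (4+8)/2) = (8.0000, 6.0000)

Perpendicular bisector through (8.0000, 6.0000)


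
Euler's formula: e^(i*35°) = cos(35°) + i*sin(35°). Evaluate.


cos(35°) = 0.8192
sin(35°) = 0.5736

e^(i*35°) = 0.8192 + 0.5736i


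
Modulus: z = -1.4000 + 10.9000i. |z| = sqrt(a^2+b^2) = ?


|z| = sqrt((-1.4)^2 + 10.9^2) = sqrt(1.96 + 118.81) = sqrt(120.77) = 10.9895

|z| = 10.9895


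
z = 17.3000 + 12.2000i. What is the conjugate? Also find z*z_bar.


z_bar = 17.3000 - 12.2000i
z*z_bar = 17.3^2 + 12.2^2 = 299.29 + 148.84 = 448.13

z_bar = 17.3000 - 12.2000i, z*z_bar = 448.13


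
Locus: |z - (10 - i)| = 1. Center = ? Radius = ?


|z - z0| = r is a circle with center z0 and radius r.
Center = (10, -1), radius = 1

Circle with center (10, -1) and radius 1


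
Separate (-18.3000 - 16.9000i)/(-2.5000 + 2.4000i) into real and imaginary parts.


Multiply by conjugate: (-18.3000 - 16.9000i)(-2.5000 - 2.4000i) / ((-2.5)^2 + 2.4^2)
Numerator real = -18.3*(-2.5) - (16.9)*2.4 = 5.19
Numerator imag = -16.9*(-2.5) - (-18.3)*2.4 = 86.17
Denominator = 12.01
Re(z) = 5.19/12.01 = 0.4321
Im(z) = 86.17/12.01 = 7.1749

Re(z) = 0.4321, Im(z) = 7.1749


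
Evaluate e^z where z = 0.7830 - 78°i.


e^0.7830 = 2.1880
cos(-78°) = 0.2079
sin(-78°) = -0.97815
Real = 2.1880*0.2079 = 0.4549
Imag = 2.1880*(-0.97815) = -2.1402

0.4549 - 2.1402i


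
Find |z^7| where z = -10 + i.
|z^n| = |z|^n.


|z| = sqrt(100+1) = sqrt(101) = 10.0499
|z^7| = |z|^7 = (sqrt(101))^7 = 101^3 * sqrt(101) = 1030301*sqrt(101)

|z^7| = 1030301*sqrt(101) ≈ 10354396.9023


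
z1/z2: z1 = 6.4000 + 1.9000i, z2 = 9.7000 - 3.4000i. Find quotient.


Conjugate of z2 = 9.7000 + 3.4000i
Numerator: (6.4000 + 1.9000i)(9.7000 + 3.4000i) = 55.6200 + 40.1900i
Denominator: 9.7^2 + (-3.4)^2 = 105.65
Result = (55.6200 + 40.1900i)/105.65

0.5265 + 0.3804i


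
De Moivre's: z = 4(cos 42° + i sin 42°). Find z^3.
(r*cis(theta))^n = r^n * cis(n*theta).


r^3 = 4^3 = 64
n*theta = 3*42° = 126° = 126° (mod 360)
a = 64*cos(126°) = -37.6183
b = 64*sin(126°) = 51.7771

64 cis(126°) = -37.6183 + 51.7771i


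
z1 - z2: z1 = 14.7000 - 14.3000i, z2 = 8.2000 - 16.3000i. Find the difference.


Real: 14.7 - 8.2 = 6.5
Imag: -14.3 + 16.3 = 2

6.5000 + 2.0000i


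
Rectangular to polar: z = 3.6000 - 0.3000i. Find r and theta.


r = sqrt(12.96+0.09) = sqrt(13.05) = 3.6125
theta = atan2(-0.3, 3.6) = -4.7636 degrees

r = 3.6125, theta = -4.7636 degrees


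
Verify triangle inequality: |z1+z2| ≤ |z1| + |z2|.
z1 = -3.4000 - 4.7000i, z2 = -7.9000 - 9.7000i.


|z1| = sqrt((-3.4)^2 + (-4.7)^2) = sqrt(33.65) = 5.8009
|z2| = sqrt((-7.9)^2 + (-9.7)^2) = sqrt(156.5) = 12.5100
z1+z2 = -11.3000 - 14.4000i
|z1+z2| = sqrt(335.05) = 18.3044
|z1|+|z2| = 5.8009 + 12.5100 = 18.3109

|z1+z2| = 18.3044 ≤ |z1|+|z2| = 18.3109 (verified)


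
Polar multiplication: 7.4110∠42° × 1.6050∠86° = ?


r = 7.4110 * 1.6050 = 11.8947
theta = 42° + 86° = 128° = 128° (mod 360)

11.8947 cis(128°)


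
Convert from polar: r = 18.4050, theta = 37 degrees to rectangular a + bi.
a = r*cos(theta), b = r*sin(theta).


a = 18.4050*cos(37°) = 18.4050*0.798636 = 14.6989
b = 18.4050*sin(37°) = 18.4050*0.601815 = 11.0764

14.6989 + 11.0764i


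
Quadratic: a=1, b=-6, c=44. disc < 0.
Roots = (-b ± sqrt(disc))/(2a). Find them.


disc = (-6)^2 - 4*1*44 = 36 - 176 = -140
sqrt(|disc|) = sqrt(140) = 11.8322
Real part = 6/(2*1) = 3.0000
Imag part = 11.8322/(2*1) = 5.9161

3.0000 ± 5.9161i


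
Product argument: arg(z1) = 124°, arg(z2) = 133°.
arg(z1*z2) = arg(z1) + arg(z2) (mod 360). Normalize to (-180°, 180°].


arg(z1*z2) = 124° + 133° = 257°
Normalized to (-180°, 180°]: -103°

-103°


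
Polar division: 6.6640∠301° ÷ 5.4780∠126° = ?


r = 6.6640 / 5.4780 = 1.2165
theta = 301° - 126° = 175° = 175° (mod 360)

1.2165 cis(175°)


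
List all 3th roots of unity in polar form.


The 3th roots of unity are cis(360k/3°) for k=0..2
Angle step = 360/3 = 120°
Primitive root: cis(120°)
Primitive root = -0.5000 + 0.8660i

3 roots at angles: 0°, 120°, 240°


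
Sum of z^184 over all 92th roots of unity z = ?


The roots are w_k = w^k with w = e^(2*pi*i/92), and (w^k)^184 = (w^184)^k.
So S = 1 + u + u^2 + ... + u^(91) with u = w^184.
184 = 2*92 + 0, so 184 is a multiple of 92 and u = (w^92)^2 = 1.
Every one of the 92 terms equals 1: S = 92

S = 92


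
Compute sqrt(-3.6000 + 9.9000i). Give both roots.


|z| = sqrt(12.96+98.01) = 10.5342
sqrt((|z|+a)/2) = sqrt((10.5342+(-3.6))/2) = sqrt(3.4671) = 1.8620
sqrt((|z|-a)/2) = sqrt((10.5342-(-3.6))/2) = sqrt(7.0671) = 2.6584

±(1.8620 + 2.6584i) i.e. 1.8620 + 2.6584i and -1.8620 - 2.6584i


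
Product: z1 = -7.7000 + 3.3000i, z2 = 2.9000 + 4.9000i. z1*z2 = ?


Real = -7.7*2.9 - 3.3*4.9 = -22.33 - 16.17 = -38.5
Imag = -7.7*4.9 + 2.9*3.3 = -37.73 + 9.57 = -28.16

-38.5000 - 28.1600i
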